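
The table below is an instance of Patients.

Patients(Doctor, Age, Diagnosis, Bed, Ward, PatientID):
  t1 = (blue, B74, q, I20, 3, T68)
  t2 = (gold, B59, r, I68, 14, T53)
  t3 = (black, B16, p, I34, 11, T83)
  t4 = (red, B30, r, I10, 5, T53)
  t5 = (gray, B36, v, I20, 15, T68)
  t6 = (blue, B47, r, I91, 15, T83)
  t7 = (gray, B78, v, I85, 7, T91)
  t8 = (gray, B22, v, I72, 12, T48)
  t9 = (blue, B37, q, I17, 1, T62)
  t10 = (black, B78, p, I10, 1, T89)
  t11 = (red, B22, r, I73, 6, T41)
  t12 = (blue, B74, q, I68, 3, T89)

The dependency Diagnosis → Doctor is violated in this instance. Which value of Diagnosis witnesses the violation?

Diagnosis=q: rows 1, 9, 12 → Doctor = blue, blue, blue ✓
Diagnosis=r: rows 2, 4, 6, 11 → Doctor takes values {gold, red, blue} — violation
Diagnosis=p: rows 3, 10 → Doctor = black, black ✓
Diagnosis=v: rows 5, 7, 8 → Doctor = gray, gray, gray ✓
The only Diagnosis value with inconsistent Doctor is Diagnosis=r.

r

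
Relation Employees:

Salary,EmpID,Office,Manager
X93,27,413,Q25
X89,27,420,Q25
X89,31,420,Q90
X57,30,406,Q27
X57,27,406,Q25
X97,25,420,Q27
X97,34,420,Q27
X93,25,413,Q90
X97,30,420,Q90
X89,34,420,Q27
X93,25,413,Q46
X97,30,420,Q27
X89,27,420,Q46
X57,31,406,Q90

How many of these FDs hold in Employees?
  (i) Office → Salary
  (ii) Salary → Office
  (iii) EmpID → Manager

(i) Office → Salary: Office=420: 8 rows → Salary takes values {X89, X97} — violation — fails.
(ii) Salary → Office: every LHS value maps to a single RHS value — holds.
(iii) EmpID → Manager: EmpID=27: 4 rows → Manager takes values {Q25, Q46} — violation; EmpID=30: 3 rows → Manager takes values {Q27, Q90} — violation; EmpID=25: 3 rows → Manager takes values {Q27, Q90, Q46} — violation — fails.
1 of the 3 dependencies holds.

1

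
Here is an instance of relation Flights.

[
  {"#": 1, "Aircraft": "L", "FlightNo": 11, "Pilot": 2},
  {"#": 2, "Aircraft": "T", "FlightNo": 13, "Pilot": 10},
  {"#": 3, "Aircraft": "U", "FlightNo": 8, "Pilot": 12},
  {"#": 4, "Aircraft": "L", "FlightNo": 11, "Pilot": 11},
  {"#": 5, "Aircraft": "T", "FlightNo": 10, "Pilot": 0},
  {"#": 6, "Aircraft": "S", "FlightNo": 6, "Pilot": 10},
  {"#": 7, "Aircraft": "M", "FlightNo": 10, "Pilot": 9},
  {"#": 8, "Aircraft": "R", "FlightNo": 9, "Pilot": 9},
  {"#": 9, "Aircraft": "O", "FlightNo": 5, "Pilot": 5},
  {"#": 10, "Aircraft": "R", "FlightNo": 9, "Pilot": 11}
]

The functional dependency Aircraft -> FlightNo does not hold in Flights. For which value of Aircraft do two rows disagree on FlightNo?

T

Aircraft=L: rows 1, 4 → FlightNo = 11, 11 ✓
Aircraft=T: rows 2, 5 → FlightNo takes values {13, 10} — violation
Aircraft=U: row 3 → FlightNo = 8 ✓
Aircraft=S: row 6 → FlightNo = 6 ✓
Aircraft=M: row 7 → FlightNo = 10 ✓
Aircraft=R: rows 8, 10 → FlightNo = 9, 9 ✓
Aircraft=O: row 9 → FlightNo = 5 ✓
The only Aircraft value with inconsistent FlightNo is Aircraft=T.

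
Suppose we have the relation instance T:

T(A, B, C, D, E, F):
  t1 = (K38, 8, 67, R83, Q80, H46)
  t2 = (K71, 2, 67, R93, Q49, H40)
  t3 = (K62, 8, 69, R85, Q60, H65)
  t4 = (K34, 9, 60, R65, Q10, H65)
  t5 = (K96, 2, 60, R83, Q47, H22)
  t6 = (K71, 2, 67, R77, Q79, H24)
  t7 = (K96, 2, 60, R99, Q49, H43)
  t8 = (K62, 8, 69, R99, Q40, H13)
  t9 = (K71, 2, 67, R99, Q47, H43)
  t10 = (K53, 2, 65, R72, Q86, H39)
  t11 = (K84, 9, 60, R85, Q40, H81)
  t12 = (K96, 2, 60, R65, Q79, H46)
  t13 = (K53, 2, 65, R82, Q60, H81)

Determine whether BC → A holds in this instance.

(B=8, C=67): row 1 → A = K38 ✓
(B=2, C=67): rows 2, 6, 9 → A = K71, K71, K71 ✓
(B=8, C=69): rows 3, 8 → A = K62, K62 ✓
(B=9, C=60): rows 4, 11 → A takes values {K34, K84} — violation
(B=2, C=60): rows 5, 7, 12 → A = K96, K96, K96 ✓
(B=2, C=65): rows 10, 13 → A = K53, K53 ✓
Two rows agree on BC but differ on A, so BC → A does not hold.

No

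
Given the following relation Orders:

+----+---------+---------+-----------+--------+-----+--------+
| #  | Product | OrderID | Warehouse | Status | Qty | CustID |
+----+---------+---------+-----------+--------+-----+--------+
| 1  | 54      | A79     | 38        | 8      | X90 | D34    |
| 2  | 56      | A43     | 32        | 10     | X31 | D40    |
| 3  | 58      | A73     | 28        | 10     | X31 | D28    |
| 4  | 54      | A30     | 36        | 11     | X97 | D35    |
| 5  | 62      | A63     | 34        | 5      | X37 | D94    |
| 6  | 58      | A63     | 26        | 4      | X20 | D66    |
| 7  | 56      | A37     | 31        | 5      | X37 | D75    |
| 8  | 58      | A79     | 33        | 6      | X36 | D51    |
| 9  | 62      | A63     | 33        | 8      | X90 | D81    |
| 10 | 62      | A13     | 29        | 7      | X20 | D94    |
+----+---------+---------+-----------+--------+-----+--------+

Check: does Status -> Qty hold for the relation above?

Yes

Status=8: rows 1, 9 → Qty = X90, X90 ✓
Status=10: rows 2, 3 → Qty = X31, X31 ✓
Status=11: row 4 → Qty = X97 ✓
Status=5: rows 5, 7 → Qty = X37, X37 ✓
Status=4: row 6 → Qty = X20 ✓
Status=6: row 8 → Qty = X36 ✓
Status=7: row 10 → Qty = X20 ✓
Every Status value is associated with a single Qty value, so Status -> Qty holds.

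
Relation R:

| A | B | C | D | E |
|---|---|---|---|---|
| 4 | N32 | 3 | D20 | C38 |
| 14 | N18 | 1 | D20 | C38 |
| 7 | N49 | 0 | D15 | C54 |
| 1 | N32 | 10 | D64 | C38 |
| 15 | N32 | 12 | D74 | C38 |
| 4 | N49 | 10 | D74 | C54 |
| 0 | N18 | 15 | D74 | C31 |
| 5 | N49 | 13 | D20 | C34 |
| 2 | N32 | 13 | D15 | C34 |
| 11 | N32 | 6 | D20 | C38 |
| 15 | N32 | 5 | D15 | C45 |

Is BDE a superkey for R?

No

Two distinct rows share (B=N32, D=D20, E=C38), so BDE does not determine every attribute — not a superkey.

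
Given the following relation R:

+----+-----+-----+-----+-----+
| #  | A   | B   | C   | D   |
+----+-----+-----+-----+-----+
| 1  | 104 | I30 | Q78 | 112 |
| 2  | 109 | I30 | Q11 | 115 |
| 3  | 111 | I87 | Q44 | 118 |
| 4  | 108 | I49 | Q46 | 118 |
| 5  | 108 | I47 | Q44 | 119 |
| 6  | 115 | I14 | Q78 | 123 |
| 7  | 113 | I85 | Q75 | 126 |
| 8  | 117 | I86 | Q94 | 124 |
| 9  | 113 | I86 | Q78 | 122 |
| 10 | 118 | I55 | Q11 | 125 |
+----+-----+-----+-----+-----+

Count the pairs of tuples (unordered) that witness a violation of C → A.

5

C=Q78: violating pairs (1,6), (1,9), (6,9) — 3 pairs.
C=Q11: violating pairs (2,10) — 1 pair.
C=Q44: violating pairs (3,5) — 1 pair.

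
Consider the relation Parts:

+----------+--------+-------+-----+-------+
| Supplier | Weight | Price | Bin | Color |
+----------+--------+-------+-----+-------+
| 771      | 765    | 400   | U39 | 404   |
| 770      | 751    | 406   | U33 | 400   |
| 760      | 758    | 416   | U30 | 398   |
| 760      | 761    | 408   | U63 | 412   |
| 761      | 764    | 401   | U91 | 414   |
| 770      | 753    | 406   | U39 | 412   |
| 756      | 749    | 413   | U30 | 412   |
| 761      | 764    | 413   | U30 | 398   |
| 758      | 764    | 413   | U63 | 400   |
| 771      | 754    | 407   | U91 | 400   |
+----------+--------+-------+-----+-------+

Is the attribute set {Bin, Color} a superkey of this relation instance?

Two distinct rows share (Bin=U30, Color=398), so {Bin, Color} does not determine every attribute — not a superkey.

No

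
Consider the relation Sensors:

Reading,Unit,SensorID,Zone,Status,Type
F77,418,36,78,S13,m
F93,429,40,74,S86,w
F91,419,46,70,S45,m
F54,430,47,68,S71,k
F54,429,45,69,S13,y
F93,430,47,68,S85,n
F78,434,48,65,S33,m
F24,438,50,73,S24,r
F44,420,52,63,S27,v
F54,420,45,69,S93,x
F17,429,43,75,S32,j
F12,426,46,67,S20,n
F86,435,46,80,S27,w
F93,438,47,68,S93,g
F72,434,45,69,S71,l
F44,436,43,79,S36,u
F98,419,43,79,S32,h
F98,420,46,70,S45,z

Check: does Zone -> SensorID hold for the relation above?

Zone=78: 1 row → SensorID = 36 ✓
Zone=74: 1 row → SensorID = 40 ✓
Zone=70: 2 rows → SensorID = 46, 46 ✓
Zone=68: 3 rows → SensorID = 47, 47, 47 ✓
Zone=69: 3 rows → SensorID = 45, 45, 45 ✓
Zone=65: 1 row → SensorID = 48 ✓
Zone=73: 1 row → SensorID = 50 ✓
Zone=63: 1 row → SensorID = 52 ✓
Zone=75: 1 row → SensorID = 43 ✓
Zone=67: 1 row → SensorID = 46 ✓
Zone=80: 1 row → SensorID = 46 ✓
Zone=79: 2 rows → SensorID = 43, 43 ✓
Every Zone value is associated with a single SensorID value, so Zone -> SensorID holds.

Yes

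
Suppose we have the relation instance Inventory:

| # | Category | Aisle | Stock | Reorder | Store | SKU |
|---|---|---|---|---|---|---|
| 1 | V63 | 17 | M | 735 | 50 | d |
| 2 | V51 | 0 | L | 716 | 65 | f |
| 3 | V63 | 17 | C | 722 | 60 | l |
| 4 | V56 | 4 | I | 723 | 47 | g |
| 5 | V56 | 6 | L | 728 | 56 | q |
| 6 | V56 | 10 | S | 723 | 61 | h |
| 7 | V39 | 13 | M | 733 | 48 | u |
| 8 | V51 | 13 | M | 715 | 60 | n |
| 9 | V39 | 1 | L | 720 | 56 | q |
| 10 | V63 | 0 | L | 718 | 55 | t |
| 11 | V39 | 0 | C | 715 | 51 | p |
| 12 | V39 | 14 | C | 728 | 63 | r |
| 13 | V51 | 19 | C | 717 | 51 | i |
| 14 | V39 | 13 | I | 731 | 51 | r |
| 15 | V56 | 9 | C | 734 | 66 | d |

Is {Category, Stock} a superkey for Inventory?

Rows 11 and 12 have the same {Category, Stock} value (Category=V39, Stock=C) but are distinct tuples, so {Category, Stock} does not determine every attribute — not a superkey.

No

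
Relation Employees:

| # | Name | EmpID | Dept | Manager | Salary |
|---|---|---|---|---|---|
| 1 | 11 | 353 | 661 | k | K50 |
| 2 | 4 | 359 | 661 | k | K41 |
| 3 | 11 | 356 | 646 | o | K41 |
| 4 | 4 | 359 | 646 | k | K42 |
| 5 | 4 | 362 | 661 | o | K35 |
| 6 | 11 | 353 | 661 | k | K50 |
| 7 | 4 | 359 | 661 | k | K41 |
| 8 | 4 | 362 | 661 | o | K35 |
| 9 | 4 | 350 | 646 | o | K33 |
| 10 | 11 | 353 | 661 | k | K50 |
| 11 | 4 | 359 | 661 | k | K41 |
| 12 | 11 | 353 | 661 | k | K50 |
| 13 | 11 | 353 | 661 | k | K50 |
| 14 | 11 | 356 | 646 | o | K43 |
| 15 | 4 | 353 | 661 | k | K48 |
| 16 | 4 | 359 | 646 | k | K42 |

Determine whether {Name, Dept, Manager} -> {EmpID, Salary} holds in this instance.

No

(Name=11, Dept=661, Manager=k): rows 1, 6, 10, 12, 13 → {EmpID,Salary} = (353, K50), (353, K50), (353, K50), (353, K50), (353, K50) ✓
(Name=4, Dept=661, Manager=k): rows 2, 7, 11, 15 → {EmpID,Salary} takes values {(359, K41), (353, K48)} — violation
(Name=11, Dept=646, Manager=o): rows 3, 14 → {EmpID,Salary} takes values {(356, K41), (356, K43)} — violation
(Name=4, Dept=646, Manager=k): rows 4, 16 → {EmpID,Salary} = (359, K42), (359, K42) ✓
(Name=4, Dept=661, Manager=o): rows 5, 8 → {EmpID,Salary} = (362, K35), (362, K35) ✓
(Name=4, Dept=646, Manager=o): row 9 → {EmpID,Salary} = (350, K33) ✓
Two rows agree on {Name, Dept, Manager} but differ on {EmpID, Salary}, so {Name, Dept, Manager} -> {EmpID, Salary} does not hold.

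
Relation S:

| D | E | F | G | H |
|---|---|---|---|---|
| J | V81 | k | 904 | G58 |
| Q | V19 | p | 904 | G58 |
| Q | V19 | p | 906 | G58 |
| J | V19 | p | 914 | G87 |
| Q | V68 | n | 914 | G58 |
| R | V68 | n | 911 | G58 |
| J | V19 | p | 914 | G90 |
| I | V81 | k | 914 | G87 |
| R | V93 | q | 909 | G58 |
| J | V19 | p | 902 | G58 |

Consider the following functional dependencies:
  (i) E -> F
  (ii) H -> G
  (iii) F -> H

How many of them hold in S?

(i) E -> F: every LHS value maps to a single RHS value — holds.
(ii) H -> G: H=G58: 7 rows → G takes values {904, 906, 914, 911, 909, 902} — violation — fails.
(iii) F -> H: F=k: 2 rows → H takes values {G58, G87} — violation; F=p: 5 rows → H takes values {G58, G87, G90} — violation — fails.
1 of the 3 dependencies holds.

1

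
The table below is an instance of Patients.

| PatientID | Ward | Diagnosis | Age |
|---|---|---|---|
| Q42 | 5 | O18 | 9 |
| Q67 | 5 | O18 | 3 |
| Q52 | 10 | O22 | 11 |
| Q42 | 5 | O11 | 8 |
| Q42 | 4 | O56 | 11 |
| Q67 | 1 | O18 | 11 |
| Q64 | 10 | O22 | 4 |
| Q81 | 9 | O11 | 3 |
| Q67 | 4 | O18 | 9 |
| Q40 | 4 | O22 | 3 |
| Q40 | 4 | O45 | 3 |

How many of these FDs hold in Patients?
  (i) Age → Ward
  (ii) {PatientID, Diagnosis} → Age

(i) Age → Ward: Age=9: 2 rows → Ward takes values {5, 4} — violation; Age=3: 4 rows → Ward takes values {5, 9, 4} — violation; Age=11: 3 rows → Ward takes values {10, 4, 1} — violation — fails.
(ii) {PatientID, Diagnosis} → Age: (PatientID=Q67, Diagnosis=O18): 3 rows → Age takes values {3, 11, 9} — violation — fails.
None of the 2 dependencies hold.

0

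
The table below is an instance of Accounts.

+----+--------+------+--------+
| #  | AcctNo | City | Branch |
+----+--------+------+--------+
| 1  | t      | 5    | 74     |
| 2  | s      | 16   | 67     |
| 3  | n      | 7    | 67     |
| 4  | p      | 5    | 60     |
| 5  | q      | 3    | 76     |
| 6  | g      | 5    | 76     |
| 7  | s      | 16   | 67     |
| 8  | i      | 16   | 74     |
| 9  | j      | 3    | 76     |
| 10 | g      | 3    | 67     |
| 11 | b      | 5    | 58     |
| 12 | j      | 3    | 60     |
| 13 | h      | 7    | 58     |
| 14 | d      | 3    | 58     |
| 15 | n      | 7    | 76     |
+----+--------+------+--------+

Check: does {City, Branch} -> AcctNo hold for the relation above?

(City=5, Branch=74): row 1 → AcctNo = t ✓
(City=16, Branch=67): rows 2, 7 → AcctNo = s, s ✓
(City=7, Branch=67): row 3 → AcctNo = n ✓
(City=5, Branch=60): row 4 → AcctNo = p ✓
(City=3, Branch=76): rows 5, 9 → AcctNo takes values {q, j} — violation
(City=5, Branch=76): row 6 → AcctNo = g ✓
(City=16, Branch=74): row 8 → AcctNo = i ✓
(City=3, Branch=67): row 10 → AcctNo = g ✓
(City=5, Branch=58): row 11 → AcctNo = b ✓
(City=3, Branch=60): row 12 → AcctNo = j ✓
(City=7, Branch=58): row 13 → AcctNo = h ✓
(City=3, Branch=58): row 14 → AcctNo = d ✓
(City=7, Branch=76): row 15 → AcctNo = n ✓
Two rows agree on {City, Branch} but differ on AcctNo, so {City, Branch} -> AcctNo does not hold.

No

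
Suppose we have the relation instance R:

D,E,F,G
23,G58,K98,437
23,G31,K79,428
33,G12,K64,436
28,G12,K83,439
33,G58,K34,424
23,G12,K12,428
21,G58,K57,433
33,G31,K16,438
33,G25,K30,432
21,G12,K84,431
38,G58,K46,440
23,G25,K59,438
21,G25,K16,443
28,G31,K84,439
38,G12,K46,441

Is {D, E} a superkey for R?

All 15 rows have distinct {D, E} values, so {D, E} → (all attributes) holds and {D, E} is a superkey.

Yes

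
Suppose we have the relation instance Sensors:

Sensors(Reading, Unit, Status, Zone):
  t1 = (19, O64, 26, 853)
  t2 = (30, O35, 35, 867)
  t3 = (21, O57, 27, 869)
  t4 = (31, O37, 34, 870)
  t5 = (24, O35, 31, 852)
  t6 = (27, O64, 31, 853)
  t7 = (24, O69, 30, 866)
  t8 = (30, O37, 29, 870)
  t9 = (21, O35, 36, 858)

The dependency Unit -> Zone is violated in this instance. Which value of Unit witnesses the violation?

O35

Unit=O64: rows 1, 6 → Zone = 853, 853 ✓
Unit=O35: rows 2, 5, 9 → Zone takes values {867, 852, 858} — violation
Unit=O57: row 3 → Zone = 869 ✓
Unit=O37: rows 4, 8 → Zone = 870, 870 ✓
Unit=O69: row 7 → Zone = 866 ✓
The only Unit value with inconsistent Zone is Unit=O35.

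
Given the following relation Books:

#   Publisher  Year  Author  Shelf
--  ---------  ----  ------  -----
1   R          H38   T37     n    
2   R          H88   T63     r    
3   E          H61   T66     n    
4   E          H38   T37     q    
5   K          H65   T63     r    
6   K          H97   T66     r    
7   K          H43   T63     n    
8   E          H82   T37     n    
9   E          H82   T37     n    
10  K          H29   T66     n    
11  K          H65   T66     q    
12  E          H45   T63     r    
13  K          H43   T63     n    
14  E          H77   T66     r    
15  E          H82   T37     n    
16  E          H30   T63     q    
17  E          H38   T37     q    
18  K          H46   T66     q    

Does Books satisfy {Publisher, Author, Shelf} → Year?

(Publisher=R, Author=T37, Shelf=n): row 1 → Year = H38 ✓
(Publisher=R, Author=T63, Shelf=r): row 2 → Year = H88 ✓
(Publisher=E, Author=T66, Shelf=n): row 3 → Year = H61 ✓
(Publisher=E, Author=T37, Shelf=q): rows 4, 17 → Year = H38, H38 ✓
(Publisher=K, Author=T63, Shelf=r): row 5 → Year = H65 ✓
(Publisher=K, Author=T66, Shelf=r): row 6 → Year = H97 ✓
(Publisher=K, Author=T63, Shelf=n): rows 7, 13 → Year = H43, H43 ✓
(Publisher=E, Author=T37, Shelf=n): rows 8, 9, 15 → Year = H82, H82, H82 ✓
(Publisher=K, Author=T66, Shelf=n): row 10 → Year = H29 ✓
(Publisher=K, Author=T66, Shelf=q): rows 11, 18 → Year takes values {H65, H46} — violation
(Publisher=E, Author=T63, Shelf=r): row 12 → Year = H45 ✓
(Publisher=E, Author=T66, Shelf=r): row 14 → Year = H77 ✓
(Publisher=E, Author=T63, Shelf=q): row 16 → Year = H30 ✓
Two rows agree on {Publisher, Author, Shelf} but differ on Year, so {Publisher, Author, Shelf} → Year does not hold.

No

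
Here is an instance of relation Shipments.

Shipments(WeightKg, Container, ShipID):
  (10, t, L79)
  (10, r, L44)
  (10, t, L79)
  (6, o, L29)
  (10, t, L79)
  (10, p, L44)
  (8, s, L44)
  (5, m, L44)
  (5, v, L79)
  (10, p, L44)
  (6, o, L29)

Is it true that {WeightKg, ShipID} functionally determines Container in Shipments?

(WeightKg=10, ShipID=L79): 3 rows → Container = t, t, t ✓
(WeightKg=10, ShipID=L44): 3 rows → Container takes values {r, p} — violation
(WeightKg=6, ShipID=L29): 2 rows → Container = o, o ✓
(WeightKg=8, ShipID=L44): 1 row → Container = s ✓
(WeightKg=5, ShipID=L44): 1 row → Container = m ✓
(WeightKg=5, ShipID=L79): 1 row → Container = v ✓
Two rows agree on {WeightKg, ShipID} but differ on Container, so {WeightKg, ShipID} -> Container does not hold.

No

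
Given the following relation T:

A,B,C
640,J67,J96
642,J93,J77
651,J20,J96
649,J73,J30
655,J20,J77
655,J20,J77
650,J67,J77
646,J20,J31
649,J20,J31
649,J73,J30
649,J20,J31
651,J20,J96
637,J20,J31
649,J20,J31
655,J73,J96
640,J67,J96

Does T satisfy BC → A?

No

(B=J67, C=J96): 2 rows → A = 640, 640 ✓
(B=J93, C=J77): 1 row → A = 642 ✓
(B=J20, C=J96): 2 rows → A = 651, 651 ✓
(B=J73, C=J30): 2 rows → A = 649, 649 ✓
(B=J20, C=J77): 2 rows → A = 655, 655 ✓
(B=J67, C=J77): 1 row → A = 650 ✓
(B=J20, C=J31): 5 rows → A takes values {646, 649, 637} — violation
(B=J73, C=J96): 1 row → A = 655 ✓
Two rows agree on BC but differ on A, so BC → A does not hold.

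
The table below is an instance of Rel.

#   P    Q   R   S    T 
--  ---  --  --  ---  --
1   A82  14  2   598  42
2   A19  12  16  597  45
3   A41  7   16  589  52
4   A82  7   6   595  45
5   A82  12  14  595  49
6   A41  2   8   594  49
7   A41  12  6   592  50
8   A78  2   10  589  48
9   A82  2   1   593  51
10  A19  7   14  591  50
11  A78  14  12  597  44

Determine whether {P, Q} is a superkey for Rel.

Yes

All 11 rows have distinct {P, Q} values, so {P, Q} → (all attributes) holds and {P, Q} is a superkey.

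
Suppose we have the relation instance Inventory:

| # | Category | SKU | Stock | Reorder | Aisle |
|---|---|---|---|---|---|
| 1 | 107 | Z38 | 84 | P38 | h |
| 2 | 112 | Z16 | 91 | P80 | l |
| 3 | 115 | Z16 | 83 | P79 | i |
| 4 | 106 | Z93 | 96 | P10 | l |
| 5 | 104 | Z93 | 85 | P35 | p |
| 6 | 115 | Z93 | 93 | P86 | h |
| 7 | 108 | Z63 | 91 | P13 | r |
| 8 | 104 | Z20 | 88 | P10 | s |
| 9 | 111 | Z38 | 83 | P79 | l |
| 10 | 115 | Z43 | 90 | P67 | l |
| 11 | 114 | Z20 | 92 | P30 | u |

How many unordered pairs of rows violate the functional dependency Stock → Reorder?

Stock=91: violating pairs (2,7) — 1 pair.
Stock=83: all 2 rows agree on Reorder — 0 pairs.

1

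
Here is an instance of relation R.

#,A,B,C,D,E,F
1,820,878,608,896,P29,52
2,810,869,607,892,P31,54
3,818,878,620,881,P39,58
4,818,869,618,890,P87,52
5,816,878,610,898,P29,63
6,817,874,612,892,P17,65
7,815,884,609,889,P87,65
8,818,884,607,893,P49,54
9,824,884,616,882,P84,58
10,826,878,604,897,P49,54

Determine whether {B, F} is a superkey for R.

Yes

All 10 rows have distinct {B, F} values, so {B, F} → (all attributes) holds and {B, F} is a superkey.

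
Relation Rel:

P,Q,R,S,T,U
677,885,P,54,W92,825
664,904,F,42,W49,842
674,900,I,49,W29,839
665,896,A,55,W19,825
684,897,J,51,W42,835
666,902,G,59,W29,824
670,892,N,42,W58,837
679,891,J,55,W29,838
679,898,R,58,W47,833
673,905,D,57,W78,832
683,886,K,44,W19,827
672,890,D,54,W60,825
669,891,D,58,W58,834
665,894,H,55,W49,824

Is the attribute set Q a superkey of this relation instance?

No

Two distinct rows share Q=891, so Q does not determine every attribute — not a superkey.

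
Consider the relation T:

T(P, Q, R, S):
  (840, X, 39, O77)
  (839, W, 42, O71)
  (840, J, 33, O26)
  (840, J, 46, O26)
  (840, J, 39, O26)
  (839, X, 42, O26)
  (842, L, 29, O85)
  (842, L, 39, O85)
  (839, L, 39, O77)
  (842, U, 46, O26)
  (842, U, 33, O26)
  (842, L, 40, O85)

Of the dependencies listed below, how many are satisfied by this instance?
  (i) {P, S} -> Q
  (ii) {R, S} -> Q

(i) {P, S} -> Q: every LHS value maps to a single RHS value — holds.
(ii) {R, S} -> Q: (R=39, S=O77): 2 rows → Q takes values {X, L} — violation; (R=33, S=O26): 2 rows → Q takes values {J, U} — violation; (R=46, S=O26): 2 rows → Q takes values {J, U} — violation — fails.
1 of the 2 dependencies holds.

1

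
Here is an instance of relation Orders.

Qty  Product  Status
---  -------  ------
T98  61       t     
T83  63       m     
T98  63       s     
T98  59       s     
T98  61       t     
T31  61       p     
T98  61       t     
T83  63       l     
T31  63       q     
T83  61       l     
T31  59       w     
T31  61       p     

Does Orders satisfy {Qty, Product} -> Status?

No

(Qty=T98, Product=61): 3 rows → Status = t, t, t ✓
(Qty=T83, Product=63): 2 rows → Status takes values {m, l} — violation
(Qty=T98, Product=63): 1 row → Status = s ✓
(Qty=T98, Product=59): 1 row → Status = s ✓
(Qty=T31, Product=61): 2 rows → Status = p, p ✓
(Qty=T31, Product=63): 1 row → Status = q ✓
(Qty=T83, Product=61): 1 row → Status = l ✓
(Qty=T31, Product=59): 1 row → Status = w ✓
Two rows agree on {Qty, Product} but differ on Status, so {Qty, Product} -> Status does not hold.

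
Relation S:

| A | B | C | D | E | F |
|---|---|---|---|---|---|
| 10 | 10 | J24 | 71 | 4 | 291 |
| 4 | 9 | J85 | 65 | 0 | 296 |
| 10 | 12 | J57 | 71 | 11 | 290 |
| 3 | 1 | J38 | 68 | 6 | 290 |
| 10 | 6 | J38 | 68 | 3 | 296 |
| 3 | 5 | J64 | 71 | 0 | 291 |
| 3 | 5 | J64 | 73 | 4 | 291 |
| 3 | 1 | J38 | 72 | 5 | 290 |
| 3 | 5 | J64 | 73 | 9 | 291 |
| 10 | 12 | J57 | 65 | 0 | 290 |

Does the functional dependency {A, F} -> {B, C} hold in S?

(A=10, F=291): 1 row → {B,C} = (10, J24) ✓
(A=4, F=296): 1 row → {B,C} = (9, J85) ✓
(A=10, F=290): 2 rows → {B,C} = (12, J57), (12, J57) ✓
(A=3, F=290): 2 rows → {B,C} = (1, J38), (1, J38) ✓
(A=10, F=296): 1 row → {B,C} = (6, J38) ✓
(A=3, F=291): 3 rows → {B,C} = (5, J64), (5, J64), (5, J64) ✓
Every {A, F} value is associated with a single {B, C} value, so {A, F} -> {B, C} holds.

Yes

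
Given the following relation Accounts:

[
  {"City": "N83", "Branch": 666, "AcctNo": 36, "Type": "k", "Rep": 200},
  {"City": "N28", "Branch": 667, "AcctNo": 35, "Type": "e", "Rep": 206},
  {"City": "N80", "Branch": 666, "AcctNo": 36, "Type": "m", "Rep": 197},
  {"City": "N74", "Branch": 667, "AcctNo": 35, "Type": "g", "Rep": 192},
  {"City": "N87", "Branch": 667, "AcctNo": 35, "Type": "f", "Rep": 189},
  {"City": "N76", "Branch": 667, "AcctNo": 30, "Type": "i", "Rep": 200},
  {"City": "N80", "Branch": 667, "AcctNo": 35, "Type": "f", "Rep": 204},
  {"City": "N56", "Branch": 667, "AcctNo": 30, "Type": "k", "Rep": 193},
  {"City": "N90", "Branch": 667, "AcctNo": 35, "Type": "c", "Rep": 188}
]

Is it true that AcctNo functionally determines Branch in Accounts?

AcctNo=36: 2 rows → Branch = 666, 666 ✓
AcctNo=35: 5 rows → Branch = 667, 667, 667, 667, 667 ✓
AcctNo=30: 2 rows → Branch = 667, 667 ✓
Every AcctNo value is associated with a single Branch value, so AcctNo -> Branch holds.

Yes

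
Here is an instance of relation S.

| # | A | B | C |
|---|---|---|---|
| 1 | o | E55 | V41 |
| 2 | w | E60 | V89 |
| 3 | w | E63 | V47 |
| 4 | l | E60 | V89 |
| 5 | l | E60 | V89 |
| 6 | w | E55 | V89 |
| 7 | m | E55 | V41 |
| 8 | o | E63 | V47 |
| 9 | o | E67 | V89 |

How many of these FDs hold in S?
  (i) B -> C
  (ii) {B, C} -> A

(i) B -> C: B=E55: rows 1, 6, 7 → C takes values {V41, V89} — violation — fails.
(ii) {B, C} -> A: (B=E55, C=V41): rows 1, 7 → A takes values {o, m} — violation; (B=E60, C=V89): rows 2, 4, 5 → A takes values {w, l} — violation; (B=E63, C=V47): rows 3, 8 → A takes values {w, o} — violation — fails.
None of the 2 dependencies hold.

0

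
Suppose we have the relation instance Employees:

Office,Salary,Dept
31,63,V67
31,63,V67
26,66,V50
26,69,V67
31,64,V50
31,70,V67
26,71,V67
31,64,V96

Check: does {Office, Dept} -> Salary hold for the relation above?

(Office=31, Dept=V67): 3 rows → Salary takes values {63, 70} — violation
(Office=26, Dept=V50): 1 row → Salary = 66 ✓
(Office=26, Dept=V67): 2 rows → Salary takes values {69, 71} — violation
(Office=31, Dept=V50): 1 row → Salary = 64 ✓
(Office=31, Dept=V96): 1 row → Salary = 64 ✓
Two rows agree on {Office, Dept} but differ on Salary, so {Office, Dept} -> Salary does not hold.

No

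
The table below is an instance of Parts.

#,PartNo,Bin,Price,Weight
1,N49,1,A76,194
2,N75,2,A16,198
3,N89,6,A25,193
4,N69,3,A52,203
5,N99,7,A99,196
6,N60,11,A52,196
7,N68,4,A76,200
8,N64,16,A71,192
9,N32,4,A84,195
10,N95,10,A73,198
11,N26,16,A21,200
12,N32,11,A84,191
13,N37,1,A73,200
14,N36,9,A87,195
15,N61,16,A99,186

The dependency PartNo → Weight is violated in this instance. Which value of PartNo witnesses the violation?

N32

PartNo=N49: row 1 → Weight = 194 ✓
PartNo=N75: row 2 → Weight = 198 ✓
PartNo=N89: row 3 → Weight = 193 ✓
PartNo=N69: row 4 → Weight = 203 ✓
PartNo=N99: row 5 → Weight = 196 ✓
PartNo=N60: row 6 → Weight = 196 ✓
PartNo=N68: row 7 → Weight = 200 ✓
PartNo=N64: row 8 → Weight = 192 ✓
PartNo=N32: rows 9, 12 → Weight takes values {195, 191} — violation
PartNo=N95: row 10 → Weight = 198 ✓
PartNo=N26: row 11 → Weight = 200 ✓
PartNo=N37: row 13 → Weight = 200 ✓
PartNo=N36: row 14 → Weight = 195 ✓
PartNo=N61: row 15 → Weight = 186 ✓
The only PartNo value with inconsistent Weight is PartNo=N32.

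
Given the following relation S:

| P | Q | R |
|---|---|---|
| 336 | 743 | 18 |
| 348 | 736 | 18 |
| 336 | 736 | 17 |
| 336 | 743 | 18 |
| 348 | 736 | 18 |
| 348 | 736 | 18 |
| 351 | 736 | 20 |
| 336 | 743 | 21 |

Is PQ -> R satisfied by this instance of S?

(P=336, Q=743): 3 rows → R takes values {18, 21} — violation
(P=348, Q=736): 3 rows → R = 18, 18, 18 ✓
(P=336, Q=736): 1 row → R = 17 ✓
(P=351, Q=736): 1 row → R = 20 ✓
Two rows agree on PQ but differ on R, so PQ -> R does not hold.

No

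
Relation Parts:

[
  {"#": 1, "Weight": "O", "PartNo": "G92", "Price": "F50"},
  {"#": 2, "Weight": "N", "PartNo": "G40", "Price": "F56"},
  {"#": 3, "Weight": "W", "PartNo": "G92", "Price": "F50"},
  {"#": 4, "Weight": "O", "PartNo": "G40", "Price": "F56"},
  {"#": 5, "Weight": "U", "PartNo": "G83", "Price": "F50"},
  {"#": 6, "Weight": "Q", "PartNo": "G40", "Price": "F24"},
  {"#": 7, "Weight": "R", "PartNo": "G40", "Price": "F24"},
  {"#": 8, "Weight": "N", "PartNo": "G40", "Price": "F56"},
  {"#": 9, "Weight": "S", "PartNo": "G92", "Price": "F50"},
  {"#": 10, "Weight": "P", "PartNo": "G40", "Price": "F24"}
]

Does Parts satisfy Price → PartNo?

Price=F50: rows 1, 3, 5, 9 → PartNo takes values {G92, G83} — violation
Price=F56: rows 2, 4, 8 → PartNo = G40, G40, G40 ✓
Price=F24: rows 6, 7, 10 → PartNo = G40, G40, G40 ✓
Two rows agree on Price but differ on PartNo, so Price → PartNo does not hold.

No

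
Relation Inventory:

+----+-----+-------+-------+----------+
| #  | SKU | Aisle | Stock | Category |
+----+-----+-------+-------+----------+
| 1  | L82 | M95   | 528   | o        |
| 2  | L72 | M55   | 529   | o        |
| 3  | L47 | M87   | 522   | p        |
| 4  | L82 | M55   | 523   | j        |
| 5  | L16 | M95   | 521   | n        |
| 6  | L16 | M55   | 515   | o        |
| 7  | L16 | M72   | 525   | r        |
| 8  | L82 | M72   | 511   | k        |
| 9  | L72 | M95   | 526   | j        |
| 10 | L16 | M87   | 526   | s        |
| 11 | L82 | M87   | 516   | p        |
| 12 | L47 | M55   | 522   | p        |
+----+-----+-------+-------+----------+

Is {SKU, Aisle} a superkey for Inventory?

All 12 rows have distinct {SKU, Aisle} values, so {SKU, Aisle} → (all attributes) holds and {SKU, Aisle} is a superkey.

Yes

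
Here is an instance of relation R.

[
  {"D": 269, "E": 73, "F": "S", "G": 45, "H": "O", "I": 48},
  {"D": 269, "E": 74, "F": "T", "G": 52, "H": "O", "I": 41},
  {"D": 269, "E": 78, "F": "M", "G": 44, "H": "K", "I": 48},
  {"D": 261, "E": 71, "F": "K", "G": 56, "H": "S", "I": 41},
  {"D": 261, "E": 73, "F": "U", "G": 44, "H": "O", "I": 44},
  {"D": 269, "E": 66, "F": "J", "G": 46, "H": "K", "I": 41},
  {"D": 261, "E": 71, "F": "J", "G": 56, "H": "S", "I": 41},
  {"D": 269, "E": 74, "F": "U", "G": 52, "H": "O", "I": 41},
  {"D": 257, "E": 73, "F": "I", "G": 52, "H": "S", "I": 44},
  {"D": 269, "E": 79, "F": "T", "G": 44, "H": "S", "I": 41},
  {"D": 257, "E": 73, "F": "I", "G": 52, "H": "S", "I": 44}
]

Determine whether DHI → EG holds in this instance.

(D=269, H=O, I=48): 1 row → {E,G} = (73, 45) ✓
(D=269, H=O, I=41): 2 rows → {E,G} = (74, 52), (74, 52) ✓
(D=269, H=K, I=48): 1 row → {E,G} = (78, 44) ✓
(D=261, H=S, I=41): 2 rows → {E,G} = (71, 56), (71, 56) ✓
(D=261, H=O, I=44): 1 row → {E,G} = (73, 44) ✓
(D=269, H=K, I=41): 1 row → {E,G} = (66, 46) ✓
(D=257, H=S, I=44): 2 rows → {E,G} = (73, 52), (73, 52) ✓
(D=269, H=S, I=41): 1 row → {E,G} = (79, 44) ✓
Every DHI value is associated with a single EG value, so DHI → EG holds.

Yes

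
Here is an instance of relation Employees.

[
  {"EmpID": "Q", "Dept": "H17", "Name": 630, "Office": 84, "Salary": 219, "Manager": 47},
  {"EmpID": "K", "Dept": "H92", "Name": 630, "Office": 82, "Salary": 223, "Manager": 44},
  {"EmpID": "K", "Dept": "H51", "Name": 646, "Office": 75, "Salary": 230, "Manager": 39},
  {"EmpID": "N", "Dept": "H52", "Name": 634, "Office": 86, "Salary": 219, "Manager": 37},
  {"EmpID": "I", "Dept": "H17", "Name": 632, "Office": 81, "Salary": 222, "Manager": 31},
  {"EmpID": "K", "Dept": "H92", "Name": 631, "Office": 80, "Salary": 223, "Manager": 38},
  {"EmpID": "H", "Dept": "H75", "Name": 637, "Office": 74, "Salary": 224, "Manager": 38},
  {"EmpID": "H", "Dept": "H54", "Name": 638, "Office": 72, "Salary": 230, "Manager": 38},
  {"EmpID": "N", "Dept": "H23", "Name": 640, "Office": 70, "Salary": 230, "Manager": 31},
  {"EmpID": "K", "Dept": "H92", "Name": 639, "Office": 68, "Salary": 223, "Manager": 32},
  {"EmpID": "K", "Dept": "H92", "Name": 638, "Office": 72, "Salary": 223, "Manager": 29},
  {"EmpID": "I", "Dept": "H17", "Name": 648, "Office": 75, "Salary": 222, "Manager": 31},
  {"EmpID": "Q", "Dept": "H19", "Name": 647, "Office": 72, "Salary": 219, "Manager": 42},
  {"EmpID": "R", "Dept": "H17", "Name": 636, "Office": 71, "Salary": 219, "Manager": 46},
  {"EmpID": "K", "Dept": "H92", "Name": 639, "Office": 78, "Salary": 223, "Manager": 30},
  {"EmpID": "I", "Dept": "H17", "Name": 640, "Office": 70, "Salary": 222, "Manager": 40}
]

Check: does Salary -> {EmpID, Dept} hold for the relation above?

Salary=219: 4 rows → {EmpID,Dept} takes values {(Q, H17), (N, H52), (Q, H19), (R, H17)} — violation
Salary=223: 5 rows → {EmpID,Dept} = (K, H92), (K, H92), (K, H92), (K, H92), (K, H92) ✓
Salary=230: 3 rows → {EmpID,Dept} takes values {(K, H51), (H, H54), (N, H23)} — violation
Salary=222: 3 rows → {EmpID,Dept} = (I, H17), (I, H17), (I, H17) ✓
Salary=224: 1 row → {EmpID,Dept} = (H, H75) ✓
Two rows agree on Salary but differ on {EmpID, Dept}, so Salary -> {EmpID, Dept} does not hold.

No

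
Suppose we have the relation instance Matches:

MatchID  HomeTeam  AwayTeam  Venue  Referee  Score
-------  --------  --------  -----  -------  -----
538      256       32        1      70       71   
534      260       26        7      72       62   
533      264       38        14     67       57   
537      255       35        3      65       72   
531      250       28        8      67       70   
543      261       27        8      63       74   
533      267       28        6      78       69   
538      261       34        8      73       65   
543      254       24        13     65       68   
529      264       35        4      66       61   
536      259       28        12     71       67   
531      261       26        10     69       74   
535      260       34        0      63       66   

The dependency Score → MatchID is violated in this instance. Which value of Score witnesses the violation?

Score=71: 1 row → MatchID = 538 ✓
Score=62: 1 row → MatchID = 534 ✓
Score=57: 1 row → MatchID = 533 ✓
Score=72: 1 row → MatchID = 537 ✓
Score=70: 1 row → MatchID = 531 ✓
Score=74: 2 rows → MatchID takes values {543, 531} — violation
Score=69: 1 row → MatchID = 533 ✓
Score=65: 1 row → MatchID = 538 ✓
Score=68: 1 row → MatchID = 543 ✓
Score=61: 1 row → MatchID = 529 ✓
Score=67: 1 row → MatchID = 536 ✓
Score=66: 1 row → MatchID = 535 ✓
The only Score value with inconsistent MatchID is Score=74.

74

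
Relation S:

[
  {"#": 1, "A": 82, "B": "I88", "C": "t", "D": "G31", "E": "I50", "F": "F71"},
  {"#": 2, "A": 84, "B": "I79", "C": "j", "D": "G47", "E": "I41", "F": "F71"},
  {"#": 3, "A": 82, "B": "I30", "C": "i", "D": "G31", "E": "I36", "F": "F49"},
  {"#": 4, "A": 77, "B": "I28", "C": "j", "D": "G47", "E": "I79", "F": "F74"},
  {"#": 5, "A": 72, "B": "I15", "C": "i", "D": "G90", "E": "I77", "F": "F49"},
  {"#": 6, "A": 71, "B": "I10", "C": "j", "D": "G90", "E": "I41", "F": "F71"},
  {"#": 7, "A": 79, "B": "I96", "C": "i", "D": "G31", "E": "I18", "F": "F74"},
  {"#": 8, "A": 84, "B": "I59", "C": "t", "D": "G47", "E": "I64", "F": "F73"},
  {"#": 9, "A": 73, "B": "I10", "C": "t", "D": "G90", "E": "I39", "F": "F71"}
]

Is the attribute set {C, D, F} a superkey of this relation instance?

All 9 rows have distinct {C, D, F} values, so {C, D, F} → (all attributes) holds and {C, D, F} is a superkey.

Yes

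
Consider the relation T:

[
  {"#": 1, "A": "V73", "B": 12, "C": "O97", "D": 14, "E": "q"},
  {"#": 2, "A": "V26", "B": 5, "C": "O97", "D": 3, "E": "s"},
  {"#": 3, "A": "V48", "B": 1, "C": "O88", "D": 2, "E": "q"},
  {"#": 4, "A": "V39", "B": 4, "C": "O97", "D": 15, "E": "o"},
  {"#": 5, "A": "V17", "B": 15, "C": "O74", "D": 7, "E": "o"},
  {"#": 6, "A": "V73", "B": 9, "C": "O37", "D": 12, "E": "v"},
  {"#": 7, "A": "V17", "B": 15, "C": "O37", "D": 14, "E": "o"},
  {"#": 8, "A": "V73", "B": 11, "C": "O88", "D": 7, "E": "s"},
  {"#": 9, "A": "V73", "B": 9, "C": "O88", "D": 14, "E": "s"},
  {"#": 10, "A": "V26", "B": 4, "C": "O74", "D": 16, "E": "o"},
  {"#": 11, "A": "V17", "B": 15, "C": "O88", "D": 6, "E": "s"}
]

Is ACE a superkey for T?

No

Rows 8 and 9 have the same ACE value (A=V73, C=O88, E=s) but are distinct tuples, so ACE does not determine every attribute — not a superkey.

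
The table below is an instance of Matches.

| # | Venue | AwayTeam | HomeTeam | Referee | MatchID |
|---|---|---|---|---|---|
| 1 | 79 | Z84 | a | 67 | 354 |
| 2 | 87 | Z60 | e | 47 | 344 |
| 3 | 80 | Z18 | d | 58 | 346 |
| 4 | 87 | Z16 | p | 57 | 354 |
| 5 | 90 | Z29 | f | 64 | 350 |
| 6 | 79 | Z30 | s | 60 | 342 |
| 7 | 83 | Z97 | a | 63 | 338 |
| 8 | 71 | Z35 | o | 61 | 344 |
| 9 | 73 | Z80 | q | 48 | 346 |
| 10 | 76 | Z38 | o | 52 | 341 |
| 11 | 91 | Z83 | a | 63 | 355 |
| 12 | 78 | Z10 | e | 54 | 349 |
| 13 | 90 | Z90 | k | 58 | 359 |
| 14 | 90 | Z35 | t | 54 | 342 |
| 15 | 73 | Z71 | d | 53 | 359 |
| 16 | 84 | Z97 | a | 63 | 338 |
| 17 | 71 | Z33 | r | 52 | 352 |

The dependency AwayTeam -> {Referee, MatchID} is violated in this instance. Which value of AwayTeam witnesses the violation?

Z35

AwayTeam=Z84: row 1 → {Referee,MatchID} = (67, 354) ✓
AwayTeam=Z60: row 2 → {Referee,MatchID} = (47, 344) ✓
AwayTeam=Z18: row 3 → {Referee,MatchID} = (58, 346) ✓
AwayTeam=Z16: row 4 → {Referee,MatchID} = (57, 354) ✓
AwayTeam=Z29: row 5 → {Referee,MatchID} = (64, 350) ✓
AwayTeam=Z30: row 6 → {Referee,MatchID} = (60, 342) ✓
AwayTeam=Z97: rows 7, 16 → {Referee,MatchID} = (63, 338), (63, 338) ✓
AwayTeam=Z35: rows 8, 14 → {Referee,MatchID} takes values {(61, 344), (54, 342)} — violation
AwayTeam=Z80: row 9 → {Referee,MatchID} = (48, 346) ✓
AwayTeam=Z38: row 10 → {Referee,MatchID} = (52, 341) ✓
AwayTeam=Z83: row 11 → {Referee,MatchID} = (63, 355) ✓
AwayTeam=Z10: row 12 → {Referee,MatchID} = (54, 349) ✓
AwayTeam=Z90: row 13 → {Referee,MatchID} = (58, 359) ✓
AwayTeam=Z71: row 15 → {Referee,MatchID} = (53, 359) ✓
AwayTeam=Z33: row 17 → {Referee,MatchID} = (52, 352) ✓
The only AwayTeam value with inconsistent RHS is AwayTeam=Z35.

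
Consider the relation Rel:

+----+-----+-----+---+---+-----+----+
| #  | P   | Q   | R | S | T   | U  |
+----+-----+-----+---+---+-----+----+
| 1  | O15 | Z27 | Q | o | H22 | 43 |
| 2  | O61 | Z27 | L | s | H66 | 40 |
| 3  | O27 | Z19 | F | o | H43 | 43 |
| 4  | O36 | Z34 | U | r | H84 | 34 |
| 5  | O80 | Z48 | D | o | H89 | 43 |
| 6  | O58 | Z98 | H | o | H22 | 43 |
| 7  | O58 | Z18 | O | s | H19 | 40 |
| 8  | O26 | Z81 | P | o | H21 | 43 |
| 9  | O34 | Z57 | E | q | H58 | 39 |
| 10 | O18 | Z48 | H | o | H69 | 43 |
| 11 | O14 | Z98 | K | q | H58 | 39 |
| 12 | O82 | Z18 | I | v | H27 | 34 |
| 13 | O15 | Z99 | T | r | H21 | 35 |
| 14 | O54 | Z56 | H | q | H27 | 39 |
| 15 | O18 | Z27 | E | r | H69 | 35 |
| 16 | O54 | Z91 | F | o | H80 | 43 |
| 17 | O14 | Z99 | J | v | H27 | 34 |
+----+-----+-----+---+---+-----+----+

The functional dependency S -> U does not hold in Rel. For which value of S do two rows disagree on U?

r

S=o: rows 1, 3, 5, 6, 8, 10, 16 → U = 43, 43, 43, 43, 43, 43, 43 ✓
S=s: rows 2, 7 → U = 40, 40 ✓
S=r: rows 4, 13, 15 → U takes values {34, 35} — violation
S=q: rows 9, 11, 14 → U = 39, 39, 39 ✓
S=v: rows 12, 17 → U = 34, 34 ✓
The only S value with inconsistent U is S=r.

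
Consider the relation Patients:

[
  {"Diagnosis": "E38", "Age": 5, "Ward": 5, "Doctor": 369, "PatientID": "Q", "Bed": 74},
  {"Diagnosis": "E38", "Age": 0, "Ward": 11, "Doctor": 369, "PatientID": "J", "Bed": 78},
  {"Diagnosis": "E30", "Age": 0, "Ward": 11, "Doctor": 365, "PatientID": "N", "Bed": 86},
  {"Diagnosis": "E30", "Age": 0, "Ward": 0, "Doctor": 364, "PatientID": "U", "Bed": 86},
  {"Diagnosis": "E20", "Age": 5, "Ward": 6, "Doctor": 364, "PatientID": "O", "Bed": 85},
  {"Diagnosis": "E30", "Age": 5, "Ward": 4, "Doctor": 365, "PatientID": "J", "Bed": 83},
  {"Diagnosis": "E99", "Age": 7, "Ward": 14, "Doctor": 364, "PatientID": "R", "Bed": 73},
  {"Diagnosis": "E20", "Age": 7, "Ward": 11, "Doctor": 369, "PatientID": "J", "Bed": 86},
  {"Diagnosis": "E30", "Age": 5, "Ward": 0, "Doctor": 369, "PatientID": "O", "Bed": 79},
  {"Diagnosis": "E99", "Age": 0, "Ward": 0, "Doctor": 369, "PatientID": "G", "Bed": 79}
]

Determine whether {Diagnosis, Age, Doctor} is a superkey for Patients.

All 10 rows have distinct {Diagnosis, Age, Doctor} values, so {Diagnosis, Age, Doctor} → (all attributes) holds and {Diagnosis, Age, Doctor} is a superkey.

Yes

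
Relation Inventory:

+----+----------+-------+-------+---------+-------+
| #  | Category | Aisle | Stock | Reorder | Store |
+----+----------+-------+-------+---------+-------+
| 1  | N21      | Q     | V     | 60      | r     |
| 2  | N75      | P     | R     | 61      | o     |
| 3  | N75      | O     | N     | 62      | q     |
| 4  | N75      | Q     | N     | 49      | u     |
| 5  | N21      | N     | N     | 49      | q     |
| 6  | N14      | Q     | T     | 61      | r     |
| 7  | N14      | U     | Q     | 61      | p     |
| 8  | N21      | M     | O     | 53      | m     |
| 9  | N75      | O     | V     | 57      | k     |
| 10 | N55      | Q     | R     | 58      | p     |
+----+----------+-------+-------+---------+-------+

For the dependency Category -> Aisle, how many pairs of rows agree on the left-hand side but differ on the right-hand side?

9

Category=N21: violating pairs (1,5), (1,8), (5,8) — 3 pairs.
Category=N75: violating pairs (2,3), (2,4), (2,9), (3,4), (4,9) — 5 pairs.
Category=N14: violating pairs (6,7) — 1 pair.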